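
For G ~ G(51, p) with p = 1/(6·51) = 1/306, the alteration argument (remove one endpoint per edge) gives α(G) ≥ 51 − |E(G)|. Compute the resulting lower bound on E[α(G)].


E[|E(G)|] = C(51, 2)·p = 1275 · (1/306) = 25/6.
E[α(G)] ≥ n − E[|E(G)|] = 51 − 25/6 = 281/6.
Numerically: ≈ 46.83333.
(This is only a lower bound; the true E[α(G)] may be larger.)

E[α(G)] ≥ 281/6 ≈ 46.83333.


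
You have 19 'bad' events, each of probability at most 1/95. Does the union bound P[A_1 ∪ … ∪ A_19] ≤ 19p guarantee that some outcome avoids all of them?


Union bound: P[∪_{i=1}^{19} A_i] ≤ Σ_i P[A_i] ≤ 19·p = 19·(1/95) = 1/5.
Numerically: 1/5 ≈ 0.200.
Is 1/5 < 1? YES.
Since P[∪ A_i] ≤ 1/5 < 1, the complement has P[∩ A_i^c] ≥ 1 − 1/5 = 4/5 > 0, so some outcome avoids every A_i.

19·p = 1/5 ≈ 0.200; existence CERTIFIED by the union bound.


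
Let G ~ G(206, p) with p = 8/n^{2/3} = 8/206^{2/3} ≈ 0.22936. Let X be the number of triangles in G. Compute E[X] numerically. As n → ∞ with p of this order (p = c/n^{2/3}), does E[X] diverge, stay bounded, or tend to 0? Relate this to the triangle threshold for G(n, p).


Number of potential triangles: C(206, 3) = 1435820.
Each occurs with probability p³ ≈ (0.22936)³ ≈ 1.2065228e-02.
By linearity: E[X] = C(206, 3)·p³ ≈ 1435820 · 1.2065228e-02 ≈ 17323.49515.
Since α = 2/3 < 1, p = c/n^{2/3} ≫ 1/n is above the triangle threshold p ~ 1/n. Asymptotically E[X] ~ (c³/6)·n^{3(1−α)} = (8³/6)·n^{1} → ∞; triangles are abundant w.h.p.

E[X] ≈ 17323.49515; in regime p = Θ(1/n^{2/3}) E[X] diverges (above the triangle threshold p ~ 1/n).


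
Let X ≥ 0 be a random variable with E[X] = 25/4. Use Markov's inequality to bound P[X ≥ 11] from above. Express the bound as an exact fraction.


μ = E[X] = 25/4, a = 11.
Markov: P[X ≥ 11] ≤ μ/a = (25/4)/11 = 25/44.
Numerically: ≈ 0.568182.
(Since a = 11 > μ = 6.250000, the bound 25/44 is < 1 and informative.)

P[X ≥ 11] ≤ 25/44 ≈ 0.568182.


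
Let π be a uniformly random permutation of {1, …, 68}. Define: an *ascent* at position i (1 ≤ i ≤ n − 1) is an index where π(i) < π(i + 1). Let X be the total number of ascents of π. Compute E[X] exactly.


Write X = Σ X_I over i = 1, …, 67, with X_I the indicator of one ascent.
There are 67 indicators.
For each fixed i, the pair (π(i), π(i+1)) is a uniformly random ordered pair of distinct values from {1, …, 68}; by symmetry P[π(i) < π(i+1)] = 1/2.
By linearity: E[X] = 67 · (1/2) = (68 − 1) · (1/2) = 67/2 ≈ 33.5000.

E[X] = 67/2 = 33.5000.


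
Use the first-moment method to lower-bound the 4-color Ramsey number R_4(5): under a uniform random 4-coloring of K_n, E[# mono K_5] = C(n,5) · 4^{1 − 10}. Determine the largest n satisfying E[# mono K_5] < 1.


We need C(n, 5) · 4^{1 − 10} < 1, i.e. C(n, 5) < 4^{10 − 1} = 262144.
Check values of n near the boundary:
  n = 28: C(28, 5) = 98280; 98280 < 262144? YES
  n = 29: C(29, 5) = 118755; 118755 < 262144? YES
  n = 30: C(30, 5) = 142506; 142506 < 262144? YES
  n = 31: C(31, 5) = 169911; 169911 < 262144? YES
  n = 32: C(32, 5) = 201376; 201376 < 262144? YES
  n = 33: C(33, 5) = 237336; 237336 < 262144? YES
  n = 34: C(34, 5) = 278256; 278256 < 262144? NO
  n = 35: C(35, 5) = 324632; 324632 < 262144? NO
The largest n with C(n, 5) < 262144 is n = 33 (where E[X] = 29667/32768 ≈ 0.9054). Hence R_4(5) > 33, i.e. R_4(5) ≥ 34.

Largest n = 33; hence R_4(5) > 33.


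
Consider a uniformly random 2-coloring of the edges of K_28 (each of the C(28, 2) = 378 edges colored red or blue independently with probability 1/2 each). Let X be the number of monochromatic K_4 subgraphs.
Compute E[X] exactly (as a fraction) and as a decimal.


Let X = Σ_S X_S over the C(28, 4) = 20475 subsets S of size 4, where X_S = 1 if the K_4 on S is monochromatic.
For a fixed S, the K_4 on S has C(4, 2) = 6 edges. P[all 6 edges red] = (1/2)^6, and likewise for blue, so P[monochromatic] = 2·(1/2)^6 = 2^{1 − 6} = 1/32.
Summing: E[X] = C(28, 4) · 2^{1 − 6} = 20475 · 1/32 = 20475/32.
Numerically: E[X] ≈ 639.84375.

E[X] = C(28,4)·2^(1−C(4,2)) = 20475/32 ≈ 639.84375.


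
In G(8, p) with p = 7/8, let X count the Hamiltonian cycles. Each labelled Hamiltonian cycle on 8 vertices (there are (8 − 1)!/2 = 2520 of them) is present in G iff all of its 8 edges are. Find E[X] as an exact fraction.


K_8 has (8 − 1)!/2 = 2520 labelled Hamiltonian cycles.
For each such Hamiltonian cycle H, let X_H = 1 if all 8 edges of H are present in G. Then P[X_H = 1] = p^{8} = (7/8)^{8} = 5764801/16777216.
Summing the indicators: E[X] = Σ_H E[X_H] = 2520 · p^{8} = 2520 · 5764801/16777216 = 1815912315/2097152.
Numerically: E[X] ≈ 865.9.

E[X] = 2520 · (7/8)^{8} = 1815912315/2097152 ≈ 865.9.


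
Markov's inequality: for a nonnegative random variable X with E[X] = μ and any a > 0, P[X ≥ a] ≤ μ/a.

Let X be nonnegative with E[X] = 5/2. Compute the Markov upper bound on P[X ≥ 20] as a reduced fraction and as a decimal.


μ = E[X] = 5/2, a = 20.
Markov: P[X ≥ 20] ≤ μ/a = (5/2)/20 = 1/8.
Numerically: ≈ 0.12500.
(Since a = 20 > μ = 2.50000, the bound 1/8 is < 1 and informative.)

P[X ≥ 20] ≤ 1/8 ≈ 0.12500.


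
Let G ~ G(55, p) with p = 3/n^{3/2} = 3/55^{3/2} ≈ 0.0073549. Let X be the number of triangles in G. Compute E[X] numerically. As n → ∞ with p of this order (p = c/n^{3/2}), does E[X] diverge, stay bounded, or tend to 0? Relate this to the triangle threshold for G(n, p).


Number of potential triangles: C(55, 3) = 26235.
Each occurs with probability p³ ≈ (0.0073549)³ ≈ 3.9786127e-07.
By linearity: E[X] = C(55, 3)·p³ ≈ 26235 · 3.9786127e-07 ≈ 0.01044.
Since α = 3/2 > 1, p = c/n^{3/2} = o(1/n) is below the triangle threshold p ~ 1/n. Asymptotically E[X] ~ (c³/6)·n^{3(1−α)} = (3³/6)·n^{-1.5} → 0, so by Markov's inequality G has no triangles w.h.p.

E[X] ≈ 0.01044; in regime p = Θ(1/n^{3/2}) E[X] tends to 0 (below the triangle threshold p ~ 1/n).


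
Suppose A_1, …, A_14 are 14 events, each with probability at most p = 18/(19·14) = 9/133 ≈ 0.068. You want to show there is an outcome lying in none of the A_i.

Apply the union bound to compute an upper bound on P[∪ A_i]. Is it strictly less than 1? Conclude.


Union bound: P[∪_{i=1}^{14} A_i] ≤ Σ_i P[A_i] ≤ 14·p = 14·(9/133) = 18/19.
Numerically: 18/19 ≈ 0.947.
Is 18/19 < 1? YES.
Since P[∪ A_i] ≤ 18/19 < 1, the complement has P[∩ A_i^c] ≥ 1 − 18/19 = 1/19 > 0, so some outcome avoids every A_i.

14·p = 18/19 ≈ 0.947; existence CERTIFIED by the union bound.


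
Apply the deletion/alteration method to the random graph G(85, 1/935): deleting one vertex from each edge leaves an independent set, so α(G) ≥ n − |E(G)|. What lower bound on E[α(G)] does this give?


E[|E(G)|] = C(85, 2)·p = 3570 · (1/935) = 42/11.
E[α(G)] ≥ n − E[|E(G)|] = 85 − 42/11 = 893/11.
Numerically: ≈ 81.18182.
(This is only a lower bound; the true E[α(G)] may be larger.)

E[α(G)] ≥ 893/11 ≈ 81.18182.


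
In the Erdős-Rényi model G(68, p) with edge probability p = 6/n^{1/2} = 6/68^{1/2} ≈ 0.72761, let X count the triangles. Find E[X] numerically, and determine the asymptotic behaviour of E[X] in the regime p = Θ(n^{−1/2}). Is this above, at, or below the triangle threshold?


Number of potential triangles: C(68, 3) = 50116.
Each occurs with probability p³ ≈ (0.72761)³ ≈ 3.8520364e-01.
By linearity: E[X] = C(68, 3)·p³ ≈ 50116 · 3.8520364e-01 ≈ 19304.86561.
Since α = 1/2 < 1, p = c/n^{1/2} ≫ 1/n is above the triangle threshold p ~ 1/n. Asymptotically E[X] ~ (c³/6)·n^{3(1−α)} = (6³/6)·n^{1.5} → ∞; triangles are abundant w.h.p.

E[X] ≈ 19304.86561; in regime p = Θ(1/n^{1/2}) E[X] diverges (above the triangle threshold p ~ 1/n).


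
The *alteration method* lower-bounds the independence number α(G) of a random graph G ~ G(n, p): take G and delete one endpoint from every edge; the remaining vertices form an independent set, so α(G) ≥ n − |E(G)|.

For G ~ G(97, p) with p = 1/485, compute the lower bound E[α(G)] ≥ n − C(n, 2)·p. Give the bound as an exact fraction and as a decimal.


E[|E(G)|] = C(97, 2)·p = 4656 · (1/485) = 48/5.
E[α(G)] ≥ n − E[|E(G)|] = 97 − 48/5 = 437/5.
Numerically: ≈ 87.40000.
(This is only a lower bound; the true E[α(G)] may be larger.)

E[α(G)] ≥ 437/5 ≈ 87.40000.


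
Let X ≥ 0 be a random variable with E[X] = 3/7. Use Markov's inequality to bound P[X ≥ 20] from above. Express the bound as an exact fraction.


μ = E[X] = 3/7, a = 20.
Markov: P[X ≥ 20] ≤ μ/a = (3/7)/20 = 3/140.
Numerically: ≈ 0.021.
(Since a = 20 > μ = 0.429, the bound 3/140 is < 1 and informative.)

P[X ≥ 20] ≤ 3/140 ≈ 0.021.


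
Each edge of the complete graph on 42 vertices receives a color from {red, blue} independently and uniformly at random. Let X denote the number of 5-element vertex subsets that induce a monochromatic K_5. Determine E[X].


Let X = Σ_S X_S over the C(42, 5) = 850668 subsets S of size 5, where X_S = 1 if the K_5 on S is monochromatic.
For a fixed S, the K_5 on S has C(5, 2) = 10 edges. P[all 10 edges red] = (1/2)^10, and likewise for blue, so P[monochromatic] = 2·(1/2)^10 = 2^{1 − 10} = 1/512.
Summing: E[X] = C(42, 5) · 2^{1 − 10} = 850668 · 1/512 = 212667/128.
Numerically: E[X] ≈ 1661.460938.

E[X] = C(42,5)·2^(1−C(5,2)) = 212667/128 ≈ 1661.460938.


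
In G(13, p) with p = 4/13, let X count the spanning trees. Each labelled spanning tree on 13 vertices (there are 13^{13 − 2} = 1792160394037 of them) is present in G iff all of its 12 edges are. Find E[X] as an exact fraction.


K_13 has 13^{13 − 2} = 1792160394037 labelled spanning trees.
For each such spanning tree H, let X_H = 1 if all 12 edges of H are present in G. Then P[X_H = 1] = p^{12} = (4/13)^{12} = 16777216/23298085122481.
By linearity: E[X] = Σ_H E[X_H] = 1792160394037 · p^{12} = 1792160394037 · 16777216/23298085122481 = 16777216/13.
Numerically: E[X] ≈ 1.291e+06.

E[X] = 1792160394037 · (4/13)^{12} = 16777216/13 ≈ 1.291e+06.


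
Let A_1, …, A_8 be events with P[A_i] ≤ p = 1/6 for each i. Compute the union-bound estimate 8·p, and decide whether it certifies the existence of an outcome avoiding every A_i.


Union bound: P[∪_{i=1}^{8} A_i] ≤ Σ_i P[A_i] ≤ 8·p = 8·(1/6) = 4/3.
Numerically: 4/3 ≈ 1.33333.
Is 4/3 < 1? NO.
Since the bound 4/3 is ≥ 1, the union bound is uninformative here; it does NOT by itself certify existence.

8·p = 4/3 ≈ 1.33333; existence NOT certified by the union bound.


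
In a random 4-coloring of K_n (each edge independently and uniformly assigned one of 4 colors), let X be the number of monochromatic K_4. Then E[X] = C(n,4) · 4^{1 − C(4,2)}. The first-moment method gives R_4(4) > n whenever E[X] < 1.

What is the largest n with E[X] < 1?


We need C(n, 4) · 4^{1 − 6} < 1, i.e. C(n, 4) < 4^{6 − 1} = 1024.
Check values of n near the boundary:
  n = 13: C(13, 4) = 715; 715 < 1024? YES
  n = 14: C(14, 4) = 1001; 1001 < 1024? YES
  n = 15: C(15, 4) = 1365; 1365 < 1024? NO
The largest n with C(n, 4) < 1024 is n = 14 (where E[X] = 1001/1024 ≈ 0.978). Hence R_4(4) > 14, i.e. R_4(4) ≥ 15.

Largest n = 14; hence R_4(4) > 14.


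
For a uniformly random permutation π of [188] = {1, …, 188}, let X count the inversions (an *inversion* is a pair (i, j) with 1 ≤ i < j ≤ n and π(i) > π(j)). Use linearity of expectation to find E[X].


Write X = Σ X_I over the C(188, 2) = 17578 pairs i < j, with X_I the indicator of one inversion.
There are 17578 indicators.
For each fixed pair i < j, the values π(i) and π(j) are two distinct elements of {1, …, 188} in uniformly random order; by symmetry P[π(i) > π(j)] = 1/2.
By linearity: E[X] = 17578 · (1/2) = C(188, 2) · (1/2) = 17578/2 = 8789 ≈ 8789.000.

E[X] = 8789 = 8789.000.


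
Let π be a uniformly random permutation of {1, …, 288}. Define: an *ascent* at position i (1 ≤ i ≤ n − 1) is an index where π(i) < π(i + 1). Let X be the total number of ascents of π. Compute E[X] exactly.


Write X = Σ X_I over i = 1, …, 287, with X_I the indicator of one ascent.
There are 287 indicators.
For each fixed i, the pair (π(i), π(i+1)) is a uniformly random ordered pair of distinct values from {1, …, 288}; by symmetry P[π(i) < π(i+1)] = 1/2.
By linearity: E[X] = 287 · (1/2) = (288 − 1) · (1/2) = 287/2 ≈ 143.500000.

E[X] = 287/2 = 143.500000.


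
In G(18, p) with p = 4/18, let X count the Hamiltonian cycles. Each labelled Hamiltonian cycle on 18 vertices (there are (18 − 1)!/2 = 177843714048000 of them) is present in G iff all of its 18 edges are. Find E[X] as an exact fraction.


K_18 has (18 − 1)!/2 = 177843714048000 labelled Hamiltonian cycles.
For each such Hamiltonian cycle H, let X_H = 1 if all 18 edges of H are present in G. Then P[X_H = 1] = p^{18} = (2/9)^{18} = 262144/150094635296999121.
Summing the indicators: E[X] = Σ_H E[X_H] = 177843714048000 · p^{18} = 177843714048000 · 262144/150094635296999121 = 63951526166528000/205891132094649.
Numerically: E[X] ≈ 310.608.

E[X] = 177843714048000 · (2/9)^{18} = 63951526166528000/205891132094649 ≈ 310.608.


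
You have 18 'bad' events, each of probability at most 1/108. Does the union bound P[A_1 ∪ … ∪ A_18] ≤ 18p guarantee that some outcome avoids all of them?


Union bound: P[∪_{i=1}^{18} A_i] ≤ Σ_i P[A_i] ≤ 18·p = 18·(1/108) = 1/6.
Numerically: 1/6 ≈ 0.1666667.
Is 1/6 < 1? YES.
Since P[∪ A_i] ≤ 1/6 < 1, the complement has P[∩ A_i^c] ≥ 1 − 1/6 = 5/6 > 0, so some outcome avoids every A_i.

18·p = 1/6 ≈ 0.1666667; existence CERTIFIED by the union bound.


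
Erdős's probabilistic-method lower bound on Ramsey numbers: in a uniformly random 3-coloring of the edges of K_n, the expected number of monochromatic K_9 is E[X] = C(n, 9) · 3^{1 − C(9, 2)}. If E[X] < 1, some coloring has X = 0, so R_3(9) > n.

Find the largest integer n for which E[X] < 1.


We need C(n, 9) · 3^{1 − 36} < 1, i.e. C(n, 9) < 3^{36 − 1} = 50031545098999707.
Check values of n near the boundary:
  n = 297: C(297, 9) = 43842345008337645; 43842345008337645 < 50031545098999707? YES
  n = 298: C(298, 9) = 45207677551849890; 45207677551849890 < 50031545098999707? YES
  n = 299: C(299, 9) = 46610674441390059; 46610674441390059 < 50031545098999707? YES
  n = 300: C(300, 9) = 48052241692154700; 48052241692154700 < 50031545098999707? YES
  n = 301: C(301, 9) = 49533303936090975; 49533303936090975 < 50031545098999707? YES
  n = 302: C(302, 9) = 51054804739588650; 51054804739588650 < 50031545098999707? NO
The largest n with C(n, 9) < 50031545098999707 is n = 301 (where E[X] = 16511101312030325/16677181699666569 ≈ 0.9900415). Hence R_3(9) > 301, i.e. R_3(9) ≥ 302.

Largest n = 301; hence R_3(9) > 301.


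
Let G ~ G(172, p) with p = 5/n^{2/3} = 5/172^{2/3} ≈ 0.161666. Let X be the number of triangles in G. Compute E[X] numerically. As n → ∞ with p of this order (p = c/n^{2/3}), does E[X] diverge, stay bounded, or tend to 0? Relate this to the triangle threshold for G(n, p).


Number of potential triangles: C(172, 3) = 833340.
Each occurs with probability p³ ≈ (0.161666)³ ≈ 4.22525690e-03.
By linearity: E[X] = C(172, 3)·p³ ≈ 833340 · 4.22525690e-03 ≈ 3521.075581.
Since α = 2/3 < 1, p = c/n^{2/3} ≫ 1/n is above the triangle threshold p ~ 1/n. Asymptotically E[X] ~ (c³/6)·n^{3(1−α)} = (5³/6)·n^{1} → ∞; triangles are abundant w.h.p.

E[X] ≈ 3521.075581; in regime p = Θ(1/n^{2/3}) E[X] diverges (above the triangle threshold p ~ 1/n).


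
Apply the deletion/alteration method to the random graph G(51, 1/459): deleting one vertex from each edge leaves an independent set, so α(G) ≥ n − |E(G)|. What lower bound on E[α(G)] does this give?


E[|E(G)|] = C(51, 2)·p = 1275 · (1/459) = 25/9.
E[α(G)] ≥ n − E[|E(G)|] = 51 − 25/9 = 434/9.
Numerically: ≈ 48.2222.
(This is only a lower bound; the true E[α(G)] may be larger.)

E[α(G)] ≥ 434/9 ≈ 48.2222.


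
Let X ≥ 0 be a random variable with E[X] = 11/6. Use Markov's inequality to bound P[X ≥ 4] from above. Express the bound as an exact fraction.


μ = E[X] = 11/6, a = 4.
Markov: P[X ≥ 4] ≤ μ/a = (11/6)/4 = 11/24.
Numerically: ≈ 0.458333.
(Since a = 4 > μ = 1.833333, the bound 11/24 is < 1 and informative.)

P[X ≥ 4] ≤ 11/24 ≈ 0.458333.


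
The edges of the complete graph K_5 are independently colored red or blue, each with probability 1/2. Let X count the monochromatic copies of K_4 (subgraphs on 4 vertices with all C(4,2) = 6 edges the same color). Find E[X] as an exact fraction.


Let X = Σ_S X_S over the C(5, 4) = 5 subsets S of size 4, where X_S = 1 if the K_4 on S is monochromatic.
For a fixed S, the K_4 on S has C(4, 2) = 6 edges. P[all 6 edges red] = (1/2)^6, and likewise for blue, so P[monochromatic] = 2·(1/2)^6 = 2^{1 − 6} = 1/32.
By linearity of expectation: E[X] = C(5, 4) · 2^{1 − 6} = 5 · 1/32 = 5/32.
Numerically: E[X] ≈ 0.1562.

E[X] = C(5,4)·2^(1−C(4,2)) = 5/32 ≈ 0.1562.


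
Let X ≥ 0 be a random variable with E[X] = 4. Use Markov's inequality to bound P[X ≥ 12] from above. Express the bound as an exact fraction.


μ = E[X] = 4, a = 12.
Markov: P[X ≥ 12] ≤ μ/a = (4)/12 = 1/3.
Numerically: ≈ 0.333.
(Since a = 12 > μ = 4.000, the bound 1/3 is < 1 and informative.)

P[X ≥ 12] ≤ 1/3 ≈ 0.333.


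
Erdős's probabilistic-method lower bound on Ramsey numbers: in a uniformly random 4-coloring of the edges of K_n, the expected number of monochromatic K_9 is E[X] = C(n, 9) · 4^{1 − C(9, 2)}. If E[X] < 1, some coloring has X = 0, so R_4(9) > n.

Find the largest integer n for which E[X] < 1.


We need C(n, 9) · 4^{1 − 36} < 1, i.e. C(n, 9) < 4^{36 − 1} = 1180591620717411303424.
Check values of n near the boundary:
  n = 912: C(912, 9) = 1156095740032081475120; 1156095740032081475120 < 1180591620717411303424? YES
  n = 913: C(913, 9) = 1167605542753639808390; 1167605542753639808390 < 1180591620717411303424? YES
  n = 914: C(914, 9) = 1179217089587653905932; 1179217089587653905932 < 1180591620717411303424? YES
  n = 915: C(915, 9) = 1190931166636537885130; 1190931166636537885130 < 1180591620717411303424? NO
  n = 916: C(916, 9) = 1202748565202942340440; 1202748565202942340440 < 1180591620717411303424? NO
  n = 917: C(917, 9) = 1214670081818390006810; 1214670081818390006810 < 1180591620717411303424? NO
The largest n with C(n, 9) < 1180591620717411303424 is n = 914 (where E[X] = 294804272396913476483/295147905179352825856 ≈ 0.999). Hence R_4(9) > 914, i.e. R_4(9) ≥ 915.

Largest n = 914; hence R_4(9) > 914.


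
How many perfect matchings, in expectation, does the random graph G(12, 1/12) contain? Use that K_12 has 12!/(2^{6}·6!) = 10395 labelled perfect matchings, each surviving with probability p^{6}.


K_12 has 12!/(2^{6}·6!) = 10395 labelled perfect matchings.
For each such perfect matching H, let X_H = 1 if all 6 edges of H are present in G. Then P[X_H = 1] = p^{6} = (1/12)^{6} = 1/2985984.
By linearity of expectation: E[X] = Σ_H E[X_H] = 10395 · p^{6} = 10395 · 1/2985984 = 385/110592.
Numerically: E[X] ≈ 0.003481.

E[X] = 10395 · (1/12)^{6} = 385/110592 ≈ 0.003481.


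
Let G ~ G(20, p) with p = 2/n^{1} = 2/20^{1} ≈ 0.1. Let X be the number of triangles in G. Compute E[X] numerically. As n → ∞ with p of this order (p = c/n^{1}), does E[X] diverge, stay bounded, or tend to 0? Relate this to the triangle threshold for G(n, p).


Number of potential triangles: C(20, 3) = 1140.
Each occurs with probability p³ ≈ (0.1)³ ≈ 1.0000000e-03.
By linearity: E[X] = C(20, 3)·p³ ≈ 1140 · 1.0000000e-03 ≈ 1.14000.
Here α = 1, so p = 2/n is exactly at the triangle threshold p ~ 1/n. Asymptotically E[X] → c³/6 = 2³/6 = 4/3 ≈ 1.33333, a bounded constant. In this regime the triangle count is asymptotically Poisson(c³/6).

E[X] ≈ 1.14000; in regime p = Θ(1/n^{1}) E[X] stays bounded (at the triangle threshold p ~ 1/n).


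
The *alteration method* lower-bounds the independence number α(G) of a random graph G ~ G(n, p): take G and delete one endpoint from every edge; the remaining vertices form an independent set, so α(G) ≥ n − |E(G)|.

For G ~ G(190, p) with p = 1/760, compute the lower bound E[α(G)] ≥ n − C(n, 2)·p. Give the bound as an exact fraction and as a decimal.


E[|E(G)|] = C(190, 2)·p = 17955 · (1/760) = 189/8.
E[α(G)] ≥ n − E[|E(G)|] = 190 − 189/8 = 1331/8.
Numerically: ≈ 166.375.
(This is only a lower bound; the true E[α(G)] may be larger.)

E[α(G)] ≥ 1331/8 ≈ 166.375.


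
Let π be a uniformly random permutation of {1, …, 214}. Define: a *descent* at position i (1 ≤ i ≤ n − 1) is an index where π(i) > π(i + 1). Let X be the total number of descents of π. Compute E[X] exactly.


Write X = Σ X_I over i = 1, …, 213, with X_I the indicator of one descent.
There are 213 indicators.
For each fixed i, the pair (π(i), π(i+1)) is a uniformly random ordered pair of distinct values from {1, …, 214}; by symmetry P[π(i) > π(i+1)] = 1/2.
By linearity: E[X] = 213 · (1/2) = (214 − 1) · (1/2) = 213/2 ≈ 106.500.

E[X] = 213/2 = 106.500.


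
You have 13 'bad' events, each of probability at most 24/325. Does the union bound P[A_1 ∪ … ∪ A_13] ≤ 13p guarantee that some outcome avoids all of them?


Union bound: P[∪_{i=1}^{13} A_i] ≤ Σ_i P[A_i] ≤ 13·p = 13·(24/325) = 24/25.
Numerically: 24/25 ≈ 0.9600.
Is 24/25 < 1? YES.
Since P[∪ A_i] ≤ 24/25 < 1, the complement has P[∩ A_i^c] ≥ 1 − 24/25 = 1/25 > 0, so some outcome avoids every A_i.

13·p = 24/25 ≈ 0.9600; existence CERTIFIED by the union bound.


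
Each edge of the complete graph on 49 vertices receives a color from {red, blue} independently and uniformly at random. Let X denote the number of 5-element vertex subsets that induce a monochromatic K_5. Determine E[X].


Let X = Σ_S X_S over the C(49, 5) = 1906884 subsets S of size 5, where X_S = 1 if the K_5 on S is monochromatic.
For a fixed S, the K_5 on S has C(5, 2) = 10 edges. P[all 10 edges red] = (1/2)^10, and likewise for blue, so P[monochromatic] = 2·(1/2)^10 = 2^{1 − 10} = 1/512.
By linearity: E[X] = C(49, 5) · 2^{1 − 10} = 1906884 · 1/512 = 476721/128.
Numerically: E[X] ≈ 3724.383.

E[X] = C(49,5)·2^(1−C(5,2)) = 476721/128 ≈ 3724.383.


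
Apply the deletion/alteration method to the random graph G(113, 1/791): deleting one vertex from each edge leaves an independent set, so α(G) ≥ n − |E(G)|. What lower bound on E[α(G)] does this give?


E[|E(G)|] = C(113, 2)·p = 6328 · (1/791) = 8.
E[α(G)] ≥ n − E[|E(G)|] = 113 − 8 = 105.
Numerically: ≈ 105.000000.
(This is only a lower bound; the true E[α(G)] may be larger.)

E[α(G)] ≥ 105 ≈ 105.000000.


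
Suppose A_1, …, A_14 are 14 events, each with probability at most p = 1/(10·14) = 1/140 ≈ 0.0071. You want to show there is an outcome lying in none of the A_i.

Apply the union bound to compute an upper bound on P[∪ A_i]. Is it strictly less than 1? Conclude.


Union bound: P[∪_{i=1}^{14} A_i] ≤ Σ_i P[A_i] ≤ 14·p = 14·(1/140) = 1/10.
Numerically: 1/10 ≈ 0.1000.
Is 1/10 < 1? YES.
Since P[∪ A_i] ≤ 1/10 < 1, the complement has P[∩ A_i^c] ≥ 1 − 1/10 = 9/10 > 0, so some outcome avoids every A_i.

14·p = 1/10 ≈ 0.1000; existence CERTIFIED by the union bound.


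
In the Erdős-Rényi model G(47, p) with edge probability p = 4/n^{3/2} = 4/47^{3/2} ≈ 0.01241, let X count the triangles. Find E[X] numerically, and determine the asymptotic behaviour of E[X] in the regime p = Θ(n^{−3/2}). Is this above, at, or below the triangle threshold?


Number of potential triangles: C(47, 3) = 16215.
Each occurs with probability p³ ≈ (0.01241)³ ≈ 1.913109e-06.
By linearity: E[X] = C(47, 3)·p³ ≈ 16215 · 1.913109e-06 ≈ 0.0310.
Since α = 3/2 > 1, p = c/n^{3/2} = o(1/n) is below the triangle threshold p ~ 1/n. Asymptotically E[X] ~ (c³/6)·n^{3(1−α)} = (4³/6)·n^{-1.5} → 0, so by Markov's inequality G has no triangles w.h.p.

E[X] ≈ 0.0310; in regime p = Θ(1/n^{3/2}) E[X] tends to 0 (below the triangle threshold p ~ 1/n).


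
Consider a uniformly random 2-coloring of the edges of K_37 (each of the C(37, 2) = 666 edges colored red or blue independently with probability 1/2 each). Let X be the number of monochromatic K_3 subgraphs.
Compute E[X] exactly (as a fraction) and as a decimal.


Let X = Σ_S X_S over the C(37, 3) = 7770 subsets S of size 3, where X_S = 1 if the K_3 on S is monochromatic.
For a fixed S, the K_3 on S has C(3, 2) = 3 edges. P[all 3 edges red] = (1/2)^3, and likewise for blue, so P[monochromatic] = 2·(1/2)^3 = 2^{1 − 3} = 1/4.
By linearity of expectation: E[X] = C(37, 3) · 2^{1 − 3} = 7770 · 1/4 = 3885/2.
Numerically: E[X] ≈ 1942.500.

E[X] = C(37,3)·2^(1−C(3,2)) = 3885/2 ≈ 1942.500.


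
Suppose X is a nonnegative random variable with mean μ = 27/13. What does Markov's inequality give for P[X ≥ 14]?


μ = E[X] = 27/13, a = 14.
Markov: P[X ≥ 14] ≤ μ/a = (27/13)/14 = 27/182.
Numerically: ≈ 0.148.
(Since a = 14 > μ = 2.077, the bound 27/182 is < 1 and informative.)

P[X ≥ 14] ≤ 27/182 ≈ 0.148.


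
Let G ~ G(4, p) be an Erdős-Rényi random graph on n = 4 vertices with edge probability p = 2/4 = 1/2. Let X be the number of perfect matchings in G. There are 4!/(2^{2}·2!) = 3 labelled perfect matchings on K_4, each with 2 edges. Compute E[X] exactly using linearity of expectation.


K_4 has 4!/(2^{2}·2!) = 3 labelled perfect matchings.
For each such perfect matching H, let X_H = 1 if all 2 edges of H are present in G. Then P[X_H = 1] = p^{2} = (1/2)^{2} = 1/4.
Summing the indicators: E[X] = Σ_H E[X_H] = 3 · p^{2} = 3 · 1/4 = 3/4.
Numerically: E[X] ≈ 0.75.

E[X] = 3 · (1/2)^{2} = 3/4 ≈ 0.75.


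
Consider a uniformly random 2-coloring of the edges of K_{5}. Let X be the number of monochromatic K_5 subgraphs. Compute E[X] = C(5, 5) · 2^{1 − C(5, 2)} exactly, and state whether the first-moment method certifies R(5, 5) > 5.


E[X] = C(5, 5) · 2^{1 − 10} = 1 · 2^{−9} = 1/512.
As a reduced fraction: E[X] = 1/512 ≈ 0.0019531.
Is E[X] < 1? YES.
Since E[X] < 1, there exists a 2-coloring of K_{5} with no monochromatic K_5; hence R(5, 5) > 5.

E[X] = 1/512 ≈ 0.0019531; E[X] < 1, so R(5, 5) > 5.


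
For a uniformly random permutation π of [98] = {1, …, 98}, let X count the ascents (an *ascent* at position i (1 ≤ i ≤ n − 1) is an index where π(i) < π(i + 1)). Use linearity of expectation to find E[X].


Write X = Σ X_I over i = 1, …, 97, with X_I the indicator of one ascent.
There are 97 indicators.
For each fixed i, the pair (π(i), π(i+1)) is a uniformly random ordered pair of distinct values from {1, …, 98}; by symmetry P[π(i) < π(i+1)] = 1/2.
By linearity: E[X] = 97 · (1/2) = (98 − 1) · (1/2) = 97/2 ≈ 48.500.

E[X] = 97/2 = 48.500.


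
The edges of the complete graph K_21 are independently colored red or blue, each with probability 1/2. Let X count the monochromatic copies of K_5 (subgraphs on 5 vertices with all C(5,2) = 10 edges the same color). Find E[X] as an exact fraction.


Let X = Σ_S X_S over the C(21, 5) = 20349 subsets S of size 5, where X_S = 1 if the K_5 on S is monochromatic.
For a fixed S, the K_5 on S has C(5, 2) = 10 edges. P[all 10 edges red] = (1/2)^10, and likewise for blue, so P[monochromatic] = 2·(1/2)^10 = 2^{1 − 10} = 1/512.
Summing: E[X] = C(21, 5) · 2^{1 − 10} = 20349 · 1/512 = 20349/512.
Numerically: E[X] ≈ 39.744.

E[X] = C(21,5)·2^(1−C(5,2)) = 20349/512 ≈ 39.744.


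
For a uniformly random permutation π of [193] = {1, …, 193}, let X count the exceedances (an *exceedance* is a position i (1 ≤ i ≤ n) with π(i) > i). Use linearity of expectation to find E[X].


Write X = Σ_{i=1}^{193} X_i, where X_i = 1_{π(i) > i}.
For each fixed i, π(i) is uniform over {1, …, 193} (marginal of a uniform permutation), so P[π(i) > i] = (n − i)/n. Summing: Σ_{i=1}^{193} (n − i)/n = (0 + 1 + … + 192)/193 = 193(193 − 1)/(2·193) = (193 − 1)/2.
Hence E[X] = Σ_{i=1}^{193} (193 − i)/193 = 96 ≈ 96.0000.

E[X] = 96 = 96.0000.


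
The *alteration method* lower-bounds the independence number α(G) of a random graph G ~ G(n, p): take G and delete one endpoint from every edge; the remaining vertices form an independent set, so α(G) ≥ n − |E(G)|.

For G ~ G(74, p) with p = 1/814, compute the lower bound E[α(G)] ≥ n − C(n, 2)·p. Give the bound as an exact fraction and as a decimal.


E[|E(G)|] = C(74, 2)·p = 2701 · (1/814) = 73/22.
E[α(G)] ≥ n − E[|E(G)|] = 74 − 73/22 = 1555/22.
Numerically: ≈ 70.68182.
(This is only a lower bound; the true E[α(G)] may be larger.)

E[α(G)] ≥ 1555/22 ≈ 70.68182.


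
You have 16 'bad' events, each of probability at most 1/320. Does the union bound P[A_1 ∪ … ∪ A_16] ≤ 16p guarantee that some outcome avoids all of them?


Union bound: P[∪_{i=1}^{16} A_i] ≤ Σ_i P[A_i] ≤ 16·p = 16·(1/320) = 1/20.
Numerically: 1/20 ≈ 0.050.
Is 1/20 < 1? YES.
Since P[∪ A_i] ≤ 1/20 < 1, the complement has P[∩ A_i^c] ≥ 1 − 1/20 = 19/20 > 0, so some outcome avoids every A_i.

16·p = 1/20 ≈ 0.050; existence CERTIFIED by the union bound.


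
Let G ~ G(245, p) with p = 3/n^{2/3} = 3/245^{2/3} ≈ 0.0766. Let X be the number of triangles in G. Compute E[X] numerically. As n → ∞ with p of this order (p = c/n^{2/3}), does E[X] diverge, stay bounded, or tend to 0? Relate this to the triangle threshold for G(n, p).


Number of potential triangles: C(245, 3) = 2421090.
Each occurs with probability p³ ≈ (0.0766)³ ≈ 4.49813e-04.
By linearity: E[X] = C(245, 3)·p³ ≈ 2421090 · 4.49813e-04 ≈ 1089.037.
Since α = 2/3 < 1, p = c/n^{2/3} ≫ 1/n is above the triangle threshold p ~ 1/n. Asymptotically E[X] ~ (c³/6)·n^{3(1−α)} = (3³/6)·n^{1} → ∞; triangles are abundant w.h.p.

E[X] ≈ 1089.037; in regime p = Θ(1/n^{2/3}) E[X] diverges (above the triangle threshold p ~ 1/n).


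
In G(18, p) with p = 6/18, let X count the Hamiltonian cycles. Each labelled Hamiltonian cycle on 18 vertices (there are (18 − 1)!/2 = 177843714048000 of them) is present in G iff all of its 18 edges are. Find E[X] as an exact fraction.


K_18 has (18 − 1)!/2 = 177843714048000 labelled Hamiltonian cycles.
For each such Hamiltonian cycle H, let X_H = 1 if all 18 edges of H are present in G. Then P[X_H = 1] = p^{18} = (1/3)^{18} = 1/387420489.
Summing the indicators: E[X] = Σ_H E[X_H] = 177843714048000 · p^{18} = 177843714048000 · 1/387420489 = 243955712000/531441.
Numerically: E[X] ≈ 4.59e+05.

E[X] = 177843714048000 · (1/3)^{18} = 243955712000/531441 ≈ 4.59e+05.


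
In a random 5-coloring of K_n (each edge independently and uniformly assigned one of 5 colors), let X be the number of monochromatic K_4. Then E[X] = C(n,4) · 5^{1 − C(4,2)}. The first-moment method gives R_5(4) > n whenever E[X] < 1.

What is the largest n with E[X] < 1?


We need C(n, 4) · 5^{1 − 6} < 1, i.e. C(n, 4) < 5^{6 − 1} = 3125.
Check values of n near the boundary:
  n = 13: C(13, 4) = 715; 715 < 3125? YES
  n = 14: C(14, 4) = 1001; 1001 < 3125? YES
  n = 15: C(15, 4) = 1365; 1365 < 3125? YES
  n = 16: C(16, 4) = 1820; 1820 < 3125? YES
  n = 17: C(17, 4) = 2380; 2380 < 3125? YES
  n = 18: C(18, 4) = 3060; 3060 < 3125? YES
  n = 19: C(19, 4) = 3876; 3876 < 3125? NO
The largest n with C(n, 4) < 3125 is n = 18 (where E[X] = 612/625 ≈ 0.97920). Hence R_5(4) > 18, i.e. R_5(4) ≥ 19.

Largest n = 18; hence R_5(4) > 18.


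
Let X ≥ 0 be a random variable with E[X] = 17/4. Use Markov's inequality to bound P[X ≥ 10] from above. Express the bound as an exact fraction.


μ = E[X] = 17/4, a = 10.
Markov: P[X ≥ 10] ≤ μ/a = (17/4)/10 = 17/40.
Numerically: ≈ 0.425000.
(Since a = 10 > μ = 4.250000, the bound 17/40 is < 1 and informative.)

P[X ≥ 10] ≤ 17/40 ≈ 0.425000.


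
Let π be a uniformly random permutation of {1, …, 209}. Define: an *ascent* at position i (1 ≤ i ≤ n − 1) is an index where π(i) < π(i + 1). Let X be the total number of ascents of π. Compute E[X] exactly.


Write X = Σ X_I over i = 1, …, 208, with X_I the indicator of one ascent.
There are 208 indicators.
For each fixed i, the pair (π(i), π(i+1)) is a uniformly random ordered pair of distinct values from {1, …, 209}; by symmetry P[π(i) < π(i+1)] = 1/2.
By linearity: E[X] = 208 · (1/2) = (209 − 1) · (1/2) = 104 ≈ 104.000000.

E[X] = 104 = 104.000000.


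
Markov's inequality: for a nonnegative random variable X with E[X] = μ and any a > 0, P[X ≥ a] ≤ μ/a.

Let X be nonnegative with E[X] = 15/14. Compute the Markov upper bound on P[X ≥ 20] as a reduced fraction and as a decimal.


μ = E[X] = 15/14, a = 20.
Markov: P[X ≥ 20] ≤ μ/a = (15/14)/20 = 3/56.
Numerically: ≈ 0.05357.
(Since a = 20 > μ = 1.07143, the bound 3/56 is < 1 and informative.)

P[X ≥ 20] ≤ 3/56 ≈ 0.05357.


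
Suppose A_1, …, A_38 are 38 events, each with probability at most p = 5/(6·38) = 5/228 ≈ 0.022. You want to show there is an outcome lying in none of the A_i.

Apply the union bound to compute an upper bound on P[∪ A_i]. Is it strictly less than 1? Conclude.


Union bound: P[∪_{i=1}^{38} A_i] ≤ Σ_i P[A_i] ≤ 38·p = 38·(5/228) = 5/6.
Numerically: 5/6 ≈ 0.833.
Is 5/6 < 1? YES.
Since P[∪ A_i] ≤ 5/6 < 1, the complement has P[∩ A_i^c] ≥ 1 − 5/6 = 1/6 > 0, so some outcome avoids every A_i.

38·p = 5/6 ≈ 0.833; existence CERTIFIED by the union bound.


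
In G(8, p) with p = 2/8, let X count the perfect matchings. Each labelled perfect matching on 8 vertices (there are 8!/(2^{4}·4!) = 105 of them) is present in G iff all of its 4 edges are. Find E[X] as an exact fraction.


K_8 has 8!/(2^{4}·4!) = 105 labelled perfect matchings.
For each such perfect matching H, let X_H = 1 if all 4 edges of H are present in G. Then P[X_H = 1] = p^{4} = (1/4)^{4} = 1/256.
By linearity: E[X] = Σ_H E[X_H] = 105 · p^{4} = 105 · 1/256 = 105/256.
Numerically: E[X] ≈ 0.4102.

E[X] = 105 · (1/4)^{4} = 105/256 ≈ 0.4102.


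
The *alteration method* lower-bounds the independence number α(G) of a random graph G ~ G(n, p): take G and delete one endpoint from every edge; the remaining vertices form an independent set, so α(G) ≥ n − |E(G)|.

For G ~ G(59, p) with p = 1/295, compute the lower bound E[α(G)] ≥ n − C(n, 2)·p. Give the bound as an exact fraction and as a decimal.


E[|E(G)|] = C(59, 2)·p = 1711 · (1/295) = 29/5.
E[α(G)] ≥ n − E[|E(G)|] = 59 − 29/5 = 266/5.
Numerically: ≈ 53.2000.
(This is only a lower bound; the true E[α(G)] may be larger.)

E[α(G)] ≥ 266/5 ≈ 53.2000.


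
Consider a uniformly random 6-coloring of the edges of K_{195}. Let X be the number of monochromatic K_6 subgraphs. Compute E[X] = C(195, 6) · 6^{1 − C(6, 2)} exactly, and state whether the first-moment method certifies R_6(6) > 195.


E[X] = C(195, 6) · 6^{1 − 15} = 70656049360 · 6^{−14} = 70656049360/78364164096.
As a reduced fraction: E[X] = 4416003085/4897760256 ≈ 0.9016.
Is E[X] < 1? YES.
Since E[X] < 1, there exists a 6-coloring of K_{195} with no monochromatic K_6; hence R_6(6) > 195.

E[X] = 4416003085/4897760256 ≈ 0.9016; E[X] < 1, so R_6(6) > 195.


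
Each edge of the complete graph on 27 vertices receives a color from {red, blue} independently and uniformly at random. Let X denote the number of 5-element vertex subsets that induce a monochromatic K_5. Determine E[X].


Let X = Σ_S X_S over the C(27, 5) = 80730 subsets S of size 5, where X_S = 1 if the K_5 on S is monochromatic.
For a fixed S, the K_5 on S has C(5, 2) = 10 edges. P[all 10 edges red] = (1/2)^10, and likewise for blue, so P[monochromatic] = 2·(1/2)^10 = 2^{1 − 10} = 1/512.
By linearity: E[X] = C(27, 5) · 2^{1 − 10} = 80730 · 1/512 = 40365/256.
Numerically: E[X] ≈ 157.67578.

E[X] = C(27,5)·2^(1−C(5,2)) = 40365/256 ≈ 157.67578.


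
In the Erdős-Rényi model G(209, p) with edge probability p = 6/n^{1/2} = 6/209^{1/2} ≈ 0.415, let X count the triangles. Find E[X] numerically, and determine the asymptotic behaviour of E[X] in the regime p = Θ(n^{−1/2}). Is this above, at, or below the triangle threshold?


Number of potential triangles: C(209, 3) = 1499784.
Each occurs with probability p³ ≈ (0.415)³ ≈ 7.148819e-02.
By linearity: E[X] = C(209, 3)·p³ ≈ 1499784 · 7.148819e-02 ≈ 107216.8486.
Since α = 1/2 < 1, p = c/n^{1/2} ≫ 1/n is above the triangle threshold p ~ 1/n. Asymptotically E[X] ~ (c³/6)·n^{3(1−α)} = (6³/6)·n^{1.5} → ∞; triangles are abundant w.h.p.

E[X] ≈ 107216.8486; in regime p = Θ(1/n^{1/2}) E[X] diverges (above the triangle threshold p ~ 1/n).


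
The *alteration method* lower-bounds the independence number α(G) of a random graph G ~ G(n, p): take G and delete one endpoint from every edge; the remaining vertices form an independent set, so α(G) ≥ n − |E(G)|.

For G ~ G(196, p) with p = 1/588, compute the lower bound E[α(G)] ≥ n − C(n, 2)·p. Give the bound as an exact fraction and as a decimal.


E[|E(G)|] = C(196, 2)·p = 19110 · (1/588) = 65/2.
E[α(G)] ≥ n − E[|E(G)|] = 196 − 65/2 = 327/2.
Numerically: ≈ 163.500.
(This is only a lower bound; the true E[α(G)] may be larger.)

E[α(G)] ≥ 327/2 ≈ 163.500.


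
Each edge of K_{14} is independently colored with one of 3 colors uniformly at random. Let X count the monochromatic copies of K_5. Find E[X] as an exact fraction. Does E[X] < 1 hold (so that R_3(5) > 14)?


E[X] = C(14, 5) · 3^{1 − 10} = 2002 · 3^{−9} = 2002/19683.
As a reduced fraction: E[X] = 2002/19683 ≈ 0.1017.
Is E[X] < 1? YES.
Since E[X] < 1, there exists a 3-coloring of K_{14} with no monochromatic K_5; hence R_3(5) > 14.

E[X] = 2002/19683 ≈ 0.1017; E[X] < 1, so R_3(5) > 14.


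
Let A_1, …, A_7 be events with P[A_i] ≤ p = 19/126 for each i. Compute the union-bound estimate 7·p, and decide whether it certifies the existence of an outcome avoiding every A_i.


Union bound: P[∪_{i=1}^{7} A_i] ≤ Σ_i P[A_i] ≤ 7·p = 7·(19/126) = 19/18.
Numerically: 19/18 ≈ 1.05556.
Is 19/18 < 1? NO.
Since the bound 19/18 is ≥ 1, the union bound is uninformative here; it does NOT by itself certify existence.

7·p = 19/18 ≈ 1.05556; existence NOT certified by the union bound.


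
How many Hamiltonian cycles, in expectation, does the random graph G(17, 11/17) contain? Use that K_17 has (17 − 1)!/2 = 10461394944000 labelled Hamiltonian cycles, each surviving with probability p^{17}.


K_17 has (17 − 1)!/2 = 10461394944000 labelled Hamiltonian cycles.
For each such Hamiltonian cycle H, let X_H = 1 if all 17 edges of H are present in G. Then P[X_H = 1] = p^{17} = (11/17)^{17} = 505447028499293771/827240261886336764177.
By linearity: E[X] = Σ_H E[X_H] = 10461394944000 · p^{17} = 10461394944000 · 505447028499293771/827240261886336764177 = 5287680988402335763510093824000/827240261886336764177.
Numerically: E[X] ≈ 6.39e+09.

E[X] = 10461394944000 · (11/17)^{17} = 5287680988402335763510093824000/827240261886336764177 ≈ 6.39e+09.


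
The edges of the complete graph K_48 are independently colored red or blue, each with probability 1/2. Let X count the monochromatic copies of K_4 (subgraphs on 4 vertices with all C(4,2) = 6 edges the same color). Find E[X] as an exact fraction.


Let X = Σ_S X_S over the C(48, 4) = 194580 subsets S of size 4, where X_S = 1 if the K_4 on S is monochromatic.
For a fixed S, the K_4 on S has C(4, 2) = 6 edges. P[all 6 edges red] = (1/2)^6, and likewise for blue, so P[monochromatic] = 2·(1/2)^6 = 2^{1 − 6} = 1/32.
By linearity: E[X] = C(48, 4) · 2^{1 − 6} = 194580 · 1/32 = 48645/8.
Numerically: E[X] ≈ 6080.6250.

E[X] = C(48,4)·2^(1−C(4,2)) = 48645/8 ≈ 6080.6250.


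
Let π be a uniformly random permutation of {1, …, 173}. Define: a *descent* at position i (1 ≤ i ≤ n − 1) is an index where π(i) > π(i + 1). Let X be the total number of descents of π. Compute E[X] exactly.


Write X = Σ X_I over i = 1, …, 172, with X_I the indicator of one descent.
There are 172 indicators.
For each fixed i, the pair (π(i), π(i+1)) is a uniformly random ordered pair of distinct values from {1, …, 173}; by symmetry P[π(i) > π(i+1)] = 1/2.
By linearity: E[X] = 172 · (1/2) = (173 − 1) · (1/2) = 86 ≈ 86.0000.

E[X] = 86 = 86.0000.
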